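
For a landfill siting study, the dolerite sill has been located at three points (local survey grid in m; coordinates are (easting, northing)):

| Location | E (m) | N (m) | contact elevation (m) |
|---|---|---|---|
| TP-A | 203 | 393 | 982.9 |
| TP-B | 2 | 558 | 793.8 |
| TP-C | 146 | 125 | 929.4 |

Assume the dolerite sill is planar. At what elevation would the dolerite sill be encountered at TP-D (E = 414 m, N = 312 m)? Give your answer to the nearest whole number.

Two edge vectors: TP-A→TP-B = (-201, 165, -189.1), TP-A→TP-C = (-57, -268, -53.5).
Normal n = (TP-A→TP-B) × (TP-A→TP-C) = (-59506.3, 25.2, 63273).
So ∂z/∂E = −n_x/n_z = 0.94047 and ∂z/∂N = −n_y/n_z = −0.00040.
Intercept c from TP-A: 982.9 − 190.92 + 0.16 = 792.14.
At (414, 312): z = 389.4 − 0.1 + 792.14 = 1181.4 m.

1181 m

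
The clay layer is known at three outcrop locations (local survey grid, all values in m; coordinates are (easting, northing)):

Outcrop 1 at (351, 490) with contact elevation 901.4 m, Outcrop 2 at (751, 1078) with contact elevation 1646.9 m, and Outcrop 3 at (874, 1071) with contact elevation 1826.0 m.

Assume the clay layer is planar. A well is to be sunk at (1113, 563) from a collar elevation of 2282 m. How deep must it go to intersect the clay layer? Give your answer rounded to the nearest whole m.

240 m

Two edge vectors: Outcrop 1→Outcrop 2 = (400, 588, 745.5), Outcrop 1→Outcrop 3 = (523, 581, 924.6).
Normal n = (Outcrop 1→Outcrop 2) × (Outcrop 1→Outcrop 3) = (110529.3, 20056.5, -75124).
So ∂z/∂E = −n_x/n_z = 1.47129 and ∂z/∂N = −n_y/n_z = 0.26698.
Intercept c from Outcrop 1: 901.4 − 516.42 − 130.82 = 254.16.
At (1113, 563): z_contact = 1637.5 + 150.3 + 254.16 = 2042.0 m.
Depth below ground = 2282 − 2042.0 = 240 m.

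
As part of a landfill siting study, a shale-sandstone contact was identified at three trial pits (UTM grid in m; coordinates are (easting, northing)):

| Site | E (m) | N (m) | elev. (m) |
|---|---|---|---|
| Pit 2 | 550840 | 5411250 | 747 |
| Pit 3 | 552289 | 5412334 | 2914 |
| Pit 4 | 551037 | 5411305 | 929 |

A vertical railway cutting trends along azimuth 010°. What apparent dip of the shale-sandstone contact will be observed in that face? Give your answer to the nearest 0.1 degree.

Two edge vectors: Pit 2→Pit 3 = (1449, 1084, 2167), Pit 2→Pit 4 = (197, 55, 182).
Normal n = (Pit 2→Pit 3) × (Pit 2→Pit 4) = (78103, 163181, -133853).
So ∂z/∂E = −n_x/n_z = 0.58350 and ∂z/∂N = −n_y/n_z = 1.21911.
Unit vector along 010° is (sin 10°, cos 10°) = (0.1736, 0.9848).
Slope in that direction = a·(0.1736) + b·(0.9848) = 1.30191.
Apparent dip = arctan|1.30191| = 52.5° (true dip is 53.5°, so apparent ≤ true as expected).

52.5°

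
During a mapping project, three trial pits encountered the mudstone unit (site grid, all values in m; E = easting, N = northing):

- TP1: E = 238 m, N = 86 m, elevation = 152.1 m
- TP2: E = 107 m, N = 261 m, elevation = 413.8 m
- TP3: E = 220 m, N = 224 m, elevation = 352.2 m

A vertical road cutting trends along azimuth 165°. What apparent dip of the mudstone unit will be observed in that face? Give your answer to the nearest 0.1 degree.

54.7°

Let the plane be z = a·E + b·N + c.
TP2−TP1: −131a + 175b = 261.7;  TP3−TP1: −18a + 138b = 200.1.
Solving gives a = −0.07349, b = 1.44041.
Unit vector along 165° is (sin 165°, cos 165°) = (0.2588, -0.9659).
Slope in that direction = a·(0.2588) + b·(-0.9659) = −1.41035.
Apparent dip = arctan|1.41035| = 54.7° (true dip is 55.3°, so apparent ≤ true as expected).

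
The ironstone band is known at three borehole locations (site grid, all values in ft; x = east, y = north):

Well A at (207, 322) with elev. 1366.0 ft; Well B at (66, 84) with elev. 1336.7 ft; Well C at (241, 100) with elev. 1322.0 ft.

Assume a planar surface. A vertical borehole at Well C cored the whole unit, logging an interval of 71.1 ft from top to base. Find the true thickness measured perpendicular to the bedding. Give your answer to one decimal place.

Two edge vectors: Well A→Well B = (-141, -238, -29.3), Well A→Well C = (34, -222, -44).
Normal n = (Well A→Well B) × (Well A→Well C) = (3967.4, -7200.2, 39394).
So ∂z/∂x = −n_x/n_z = −0.10071 and ∂z/∂y = −n_y/n_z = 0.18277.
|∇z| = √(a²+b²) = 0.20868, so dip δ = arctan(0.20868) = 11.79°.
True thickness = vertical thickness × cos δ = 71.1 × cos 11.79° = 69.6 ft.

69.6 ft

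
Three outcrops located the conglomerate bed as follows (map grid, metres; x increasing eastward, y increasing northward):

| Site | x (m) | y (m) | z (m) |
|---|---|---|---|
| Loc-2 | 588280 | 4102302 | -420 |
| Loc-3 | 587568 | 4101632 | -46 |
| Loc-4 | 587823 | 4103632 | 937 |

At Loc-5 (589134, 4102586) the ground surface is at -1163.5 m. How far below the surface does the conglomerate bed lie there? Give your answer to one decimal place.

34.9 m

Let the plane be z = a·x + b·y + c.
Loc-3−Loc-2: −712a − 670b = 374;  Loc-4−Loc-2: −457a + 1330b = 1357.
Solving gives a = −1.122459402, b = 0.634613574.
Then c = -420 − a·588280 − b·4102302 = −1943476.12.
At (589134, 4102586): z_contact = −661279.00 + 2603556.76 − 1943476.12 = -1198.35 m.
Depth below ground = -1163.5 − (-1198.35) = 34.9 m.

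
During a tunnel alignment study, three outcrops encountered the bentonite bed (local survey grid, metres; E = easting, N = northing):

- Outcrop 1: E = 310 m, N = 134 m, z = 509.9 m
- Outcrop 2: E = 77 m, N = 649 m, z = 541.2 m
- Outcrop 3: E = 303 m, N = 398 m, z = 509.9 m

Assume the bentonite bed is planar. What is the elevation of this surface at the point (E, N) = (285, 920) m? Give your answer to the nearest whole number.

Let the plane be z = a·E + b·N + c.
Outcrop 2−Outcrop 1: −233a + 515b = 31.3;  Outcrop 3−Outcrop 1: −7a + 264b = 0.
Solving gives a = −0.14270, b = −0.00378.
Then c = 509.9 − a·310 − b·134 = 554.64.
At (285, 920): z = −40.7 − 3.5 + 554.64 = 510.5 m.

510 m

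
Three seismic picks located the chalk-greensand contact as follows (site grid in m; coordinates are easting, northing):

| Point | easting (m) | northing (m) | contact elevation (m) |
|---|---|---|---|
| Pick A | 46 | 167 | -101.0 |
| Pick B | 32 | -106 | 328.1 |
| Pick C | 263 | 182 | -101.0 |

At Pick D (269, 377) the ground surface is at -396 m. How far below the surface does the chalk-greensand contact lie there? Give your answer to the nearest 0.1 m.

11.9 m

Two edge vectors: Pick A→Pick B = (-14, -273, 429.1), Pick A→Pick C = (217, 15, 0).
Normal n = (Pick A→Pick B) × (Pick A→Pick C) = (-6436.5, 93114.7, 59031).
So ∂z/∂easting = −n_x/n_z = 0.10904 and ∂z/∂northing = −n_y/n_z = −1.57739.
Intercept c from Pick A: -101 − 5.02 + 263.42 = 157.41.
At (269, 377): z_contact = 29.33 − 594.67 + 157.41 = -407.94 m.
Depth below ground = -396 − (-407.94) = 11.9 m.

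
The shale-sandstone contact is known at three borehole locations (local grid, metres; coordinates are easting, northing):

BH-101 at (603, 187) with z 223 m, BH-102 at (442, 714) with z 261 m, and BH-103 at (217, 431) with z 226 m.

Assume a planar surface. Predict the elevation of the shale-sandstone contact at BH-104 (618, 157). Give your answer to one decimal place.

221.1 m

Two edge vectors: BH-101→BH-102 = (-161, 527, 38), BH-101→BH-103 = (-386, 244, 3).
Normal n = (BH-101→BH-102) × (BH-101→BH-103) = (-7691, -14185, 164138).
So ∂z/∂easting = −n_x/n_z = 0.04686 and ∂z/∂northing = −n_y/n_z = 0.08642.
Intercept c from BH-101: 223 − 28.25 − 16.16 = 178.58.
At (618, 157): z = 29.0 + 13.6 + 178.58 = 221.1 m.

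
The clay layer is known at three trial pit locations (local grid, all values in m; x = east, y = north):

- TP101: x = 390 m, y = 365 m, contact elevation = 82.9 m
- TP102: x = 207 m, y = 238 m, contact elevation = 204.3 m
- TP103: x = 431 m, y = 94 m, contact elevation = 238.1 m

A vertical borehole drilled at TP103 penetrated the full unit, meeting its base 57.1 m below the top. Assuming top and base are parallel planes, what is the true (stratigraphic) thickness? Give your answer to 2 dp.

Let the plane be z = a·x + b·y + c.
TP102−TP101: −183a − 127b = 121.4;  TP103−TP101: 41a − 271b = 155.2.
Solving gives a = −0.24068, b = −0.60911.
|∇z| = √(a²+b²) = 0.65493, so dip δ = arctan(0.65493) = 33.22°.
True thickness = vertical thickness × cos δ = 57.1 × cos 33.22° = 47.77 m.

47.77 m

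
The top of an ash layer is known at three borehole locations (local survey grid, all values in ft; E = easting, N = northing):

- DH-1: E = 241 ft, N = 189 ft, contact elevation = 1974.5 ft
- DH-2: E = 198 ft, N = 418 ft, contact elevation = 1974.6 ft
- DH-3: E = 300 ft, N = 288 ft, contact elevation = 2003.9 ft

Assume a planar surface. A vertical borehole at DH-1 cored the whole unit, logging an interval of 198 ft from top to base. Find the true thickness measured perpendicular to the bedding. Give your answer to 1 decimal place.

184.8 ft

Two edge vectors: DH-1→DH-2 = (-43, 229, 0.1), DH-1→DH-3 = (59, 99, 29.4).
Normal n = (DH-1→DH-2) × (DH-1→DH-3) = (6722.7, 1270.1, -17768).
So ∂z/∂E = −n_x/n_z = 0.37836 and ∂z/∂N = −n_y/n_z = 0.07148.
|∇z| = √(a²+b²) = 0.38505, so dip δ = arctan(0.38505) = 21.06°.
True thickness = vertical thickness × cos δ = 198 × cos 21.06° = 184.8 ft.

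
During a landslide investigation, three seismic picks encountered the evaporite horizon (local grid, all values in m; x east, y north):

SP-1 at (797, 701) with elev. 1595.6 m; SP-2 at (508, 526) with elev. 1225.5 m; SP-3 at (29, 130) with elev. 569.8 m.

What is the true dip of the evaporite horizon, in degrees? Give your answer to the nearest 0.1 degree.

48.1°

Two edge vectors: SP-1→SP-2 = (-289, -175, -370.1), SP-1→SP-3 = (-768, -571, -1025.8).
Normal n = (SP-1→SP-2) × (SP-1→SP-3) = (-31812.1, -12219.4, 30619).
So ∂z/∂x = −n_x/n_z = 1.03897 and ∂z/∂y = −n_y/n_z = 0.39908.
Gradient magnitude |∇z| = √(a² + b²) = √(1.07945 + 0.15926) = 1.11298.
True dip = arctan(1.11298) = 48.1°, dipping toward WSW (azimuth ≈ 249°).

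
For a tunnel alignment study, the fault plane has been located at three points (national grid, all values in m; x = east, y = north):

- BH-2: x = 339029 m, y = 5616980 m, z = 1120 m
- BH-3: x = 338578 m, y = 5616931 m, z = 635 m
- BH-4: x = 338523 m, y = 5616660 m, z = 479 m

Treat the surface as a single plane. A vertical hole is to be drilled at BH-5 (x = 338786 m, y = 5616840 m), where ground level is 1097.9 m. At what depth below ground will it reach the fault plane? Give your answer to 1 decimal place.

280.7 m

Two edge vectors: BH-2→BH-3 = (-451, -49, -485), BH-2→BH-4 = (-506, -320, -641).
Normal n = (BH-2→BH-3) × (BH-2→BH-4) = (-123791, -43681, 119526).
So ∂z/∂x = −n_x/n_z = 1.035682613 and ∂z/∂y = −n_y/n_z = 0.365451868.
Intercept c from BH-2: 1120 − 351126.44 − 2052735.83 = −2402742.28.
At (338786, 5616840): z_contact = 350874.77 + 2052684.67 − 2402742.28 = 817.17 m.
Depth below ground = 1097.9 − 817.17 = 280.7 m.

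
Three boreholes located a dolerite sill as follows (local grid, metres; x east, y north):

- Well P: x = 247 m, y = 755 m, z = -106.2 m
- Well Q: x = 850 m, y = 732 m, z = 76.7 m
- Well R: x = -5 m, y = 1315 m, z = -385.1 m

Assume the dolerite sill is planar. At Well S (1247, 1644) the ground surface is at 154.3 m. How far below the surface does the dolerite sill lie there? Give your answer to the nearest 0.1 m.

Let the plane be z = a·x + b·y + c.
Well Q−Well P: 603a − 23b = 182.9;  Well R−Well P: −252a + 560b = −278.9.
Solving gives a = 0.289286, b = −0.367857.
Then c = -106.2 − a·247 − b·755 = 100.08.
At (1247, 1644): z_contact = 360.74 − 604.76 + 100.08 = -143.94 m.
Depth below ground = 154.3 − (-143.94) = 298.2 m.

298.2 m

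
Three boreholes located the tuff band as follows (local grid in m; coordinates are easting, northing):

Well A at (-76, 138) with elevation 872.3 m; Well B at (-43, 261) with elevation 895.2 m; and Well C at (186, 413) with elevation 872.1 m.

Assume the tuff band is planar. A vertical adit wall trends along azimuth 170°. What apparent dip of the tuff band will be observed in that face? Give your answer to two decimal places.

16.85°

Two edge vectors: Well A→Well B = (33, 123, 22.9), Well A→Well C = (262, 275, -0.2).
Normal n = (Well A→Well B) × (Well A→Well C) = (-6322.1, 6006.4, -23151).
So ∂z/∂easting = −n_x/n_z = −0.27308 and ∂z/∂northing = −n_y/n_z = 0.25944.
Unit vector along 170° is (sin 170°, cos 170°) = (0.1736, -0.9848).
Slope in that direction = a·(0.1736) + b·(-0.9848) = −0.30292.
Apparent dip = arctan|0.30292| = 16.85° (true dip is 20.6°, so apparent ≤ true as expected).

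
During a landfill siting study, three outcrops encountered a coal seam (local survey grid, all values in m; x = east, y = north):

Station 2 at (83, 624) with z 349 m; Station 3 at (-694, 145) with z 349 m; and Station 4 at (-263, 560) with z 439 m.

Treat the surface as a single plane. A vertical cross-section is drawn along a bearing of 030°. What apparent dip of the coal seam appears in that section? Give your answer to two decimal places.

Let the plane be z = a·x + b·y + c.
Station 3−Station 2: −777a − 479b = 0;  Station 4−Station 2: −346a − 64b = 90.
Solving gives a = −0.37162, b = 0.60281.
Unit vector along 030° is (sin 30°, cos 30°) = (0.5000, 0.8660).
Slope in that direction = a·(0.5000) + b·(0.8660) = 0.33624.
Apparent dip = arctan|0.33624| = 18.58° (true dip is 35.3°, so apparent ≤ true as expected).

18.58°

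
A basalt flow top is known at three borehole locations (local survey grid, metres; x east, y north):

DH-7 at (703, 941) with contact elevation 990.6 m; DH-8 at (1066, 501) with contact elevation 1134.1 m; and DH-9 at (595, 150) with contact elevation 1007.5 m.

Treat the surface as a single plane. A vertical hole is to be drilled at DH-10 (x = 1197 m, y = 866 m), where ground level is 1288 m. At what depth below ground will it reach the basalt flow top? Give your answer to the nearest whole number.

Let the plane be z = a·x + b·y + c.
DH-8−DH-7: 363a − 440b = 143.5;  DH-9−DH-7: −108a − 791b = 16.9.
Solving gives a = 0.31696, b = −0.06464.
Then c = 990.6 − a·703 − b·941 = 828.60.
At (1197, 866): z_contact = 379.4 − 56.0 + 828.60 = 1152.0 m.
Depth below ground = 1288 − 1152.0 = 136 m.

136 m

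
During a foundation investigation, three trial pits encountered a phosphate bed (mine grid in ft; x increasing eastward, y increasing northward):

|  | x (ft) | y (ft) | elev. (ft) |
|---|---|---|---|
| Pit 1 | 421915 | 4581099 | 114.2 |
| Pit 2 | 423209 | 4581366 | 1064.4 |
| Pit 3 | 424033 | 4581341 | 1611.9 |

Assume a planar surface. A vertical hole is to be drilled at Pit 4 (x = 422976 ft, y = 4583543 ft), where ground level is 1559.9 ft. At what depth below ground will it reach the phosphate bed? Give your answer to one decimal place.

9.7 ft

Two edge vectors: Pit 1→Pit 2 = (1294, 267, 950.2), Pit 1→Pit 3 = (2118, 242, 1497.7).
Normal n = (Pit 1→Pit 2) × (Pit 1→Pit 3) = (169937.5, 74499.8, -252358).
So ∂z/∂x = −n_x/n_z = 0.673398505 and ∂z/∂y = −n_y/n_z = 0.295214735.
Intercept c from Pit 1: 114.2 − 284116.93 − 1352407.93 = −1636410.66.
At (422976, 4583543): z_contact = 284831.41 + 1353129.43 − 1636410.66 = 1550.18 ft.
Depth below ground = 1559.9 − 1550.18 = 9.7 ft.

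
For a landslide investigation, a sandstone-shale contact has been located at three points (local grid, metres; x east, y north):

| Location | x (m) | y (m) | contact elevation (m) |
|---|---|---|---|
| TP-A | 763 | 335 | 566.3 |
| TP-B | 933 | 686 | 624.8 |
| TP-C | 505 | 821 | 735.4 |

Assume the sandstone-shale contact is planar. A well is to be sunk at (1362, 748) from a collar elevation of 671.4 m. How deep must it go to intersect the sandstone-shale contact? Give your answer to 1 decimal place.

107.5 m

Let the plane be z = a·x + b·y + c.
TP-B−TP-A: 170a + 351b = 58.5;  TP-C−TP-A: −258a + 486b = 169.1.
Solving gives a = −0.178563, b = 0.253150.
Then c = 566.3 − a·763 − b·335 = 617.74.
At (1362, 748): z_contact = −243.20 + 189.36 + 617.74 = 563.89 m.
Depth below ground = 671.4 − 563.89 = 107.5 m.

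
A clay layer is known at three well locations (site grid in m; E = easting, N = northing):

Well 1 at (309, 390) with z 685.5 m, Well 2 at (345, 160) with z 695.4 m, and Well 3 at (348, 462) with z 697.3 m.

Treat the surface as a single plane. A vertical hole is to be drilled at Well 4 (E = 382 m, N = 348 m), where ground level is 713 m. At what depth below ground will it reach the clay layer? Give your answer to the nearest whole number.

6 m

Two edge vectors: Well 1→Well 2 = (36, -230, 9.9), Well 1→Well 3 = (39, 72, 11.8).
Normal n = (Well 1→Well 2) × (Well 1→Well 3) = (-3426.8, -38.7, 11562).
So ∂z/∂E = −n_x/n_z = 0.29638 and ∂z/∂N = −n_y/n_z = 0.00335.
Intercept c from Well 1: 685.5 − 91.58 − 1.31 = 592.61.
At (382, 348): z_contact = 113.2 + 1.2 + 592.61 = 707.0 m.
Depth below ground = 713 − 707.0 = 6 m.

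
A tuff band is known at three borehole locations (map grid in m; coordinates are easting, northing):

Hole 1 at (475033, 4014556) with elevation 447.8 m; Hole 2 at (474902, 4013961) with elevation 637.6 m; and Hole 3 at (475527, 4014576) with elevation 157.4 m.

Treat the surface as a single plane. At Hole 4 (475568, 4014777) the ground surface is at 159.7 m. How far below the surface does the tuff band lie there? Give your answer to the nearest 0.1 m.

64.5 m

Two edge vectors: Hole 1→Hole 2 = (-131, -595, 189.8), Hole 1→Hole 3 = (494, 20, -290.4).
Normal n = (Hole 1→Hole 2) × (Hole 1→Hole 3) = (168992, 55718.8, 291310).
So ∂z/∂easting = −n_x/n_z = −0.580110535 and ∂z/∂northing = −n_y/n_z = −0.191269781.
Intercept c from Hole 1: 447.8 + 275571.65 + 767863.25 = 1043882.70.
At (475568, 4014777): z_contact = −275882.01 − 767905.52 + 1043882.70 = 95.17 m.
Depth below ground = 159.7 − 95.17 = 64.5 m.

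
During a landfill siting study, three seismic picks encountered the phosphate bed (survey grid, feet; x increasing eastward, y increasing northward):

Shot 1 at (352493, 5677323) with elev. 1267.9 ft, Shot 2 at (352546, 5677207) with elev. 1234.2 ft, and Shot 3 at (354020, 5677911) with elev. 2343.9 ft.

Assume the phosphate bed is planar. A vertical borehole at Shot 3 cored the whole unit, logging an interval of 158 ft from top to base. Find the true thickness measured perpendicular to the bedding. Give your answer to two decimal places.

127.93 ft

Let the plane be z = a·x + b·y + c.
Shot 2−Shot 1: 53a − 116b = −33.7;  Shot 3−Shot 1: 1527a + 588b = 1076.
Solving gives a = 0.50409, b = 0.52084.
|∇z| = √(a²+b²) = 0.72483, so dip δ = arctan(0.72483) = 35.94°.
True thickness = vertical thickness × cos δ = 158 × cos 35.94° = 127.93 ft.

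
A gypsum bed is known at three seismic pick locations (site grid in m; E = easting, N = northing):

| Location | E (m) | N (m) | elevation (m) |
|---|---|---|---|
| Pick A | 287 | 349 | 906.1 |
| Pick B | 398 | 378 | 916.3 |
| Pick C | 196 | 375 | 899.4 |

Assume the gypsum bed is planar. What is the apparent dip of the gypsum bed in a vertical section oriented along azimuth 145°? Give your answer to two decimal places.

Two edge vectors: Pick A→Pick B = (111, 29, 10.2), Pick A→Pick C = (-91, 26, -6.7).
Normal n = (Pick A→Pick B) × (Pick A→Pick C) = (-459.5, -184.5, 5525).
So ∂z/∂E = −n_x/n_z = 0.08317 and ∂z/∂N = −n_y/n_z = 0.03339.
Unit vector along 145° is (sin 145°, cos 145°) = (0.5736, -0.8192).
Slope in that direction = a·(0.5736) + b·(-0.8192) = 0.02035.
Apparent dip = arctan|0.02035| = 1.17° (true dip is 5.1°, so apparent ≤ true as expected).

1.17°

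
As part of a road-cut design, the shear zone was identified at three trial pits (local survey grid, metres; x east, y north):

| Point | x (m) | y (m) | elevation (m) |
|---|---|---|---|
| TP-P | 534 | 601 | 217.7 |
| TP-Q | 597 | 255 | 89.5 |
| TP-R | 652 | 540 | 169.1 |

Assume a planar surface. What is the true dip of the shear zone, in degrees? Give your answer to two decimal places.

Let the plane be z = a·x + b·y + c.
TP-Q−TP-P: 63a − 346b = −128.2;  TP-R−TP-P: 118a − 61b = −48.6.
Solving gives a = −0.24322, b = 0.32623.
Gradient magnitude |∇z| = √(a² + b²) = √(0.05915 + 0.10643) = 0.40692.
True dip = arctan(0.40692) = 22.14°, dipping toward SE (azimuth ≈ 143°).

22.14°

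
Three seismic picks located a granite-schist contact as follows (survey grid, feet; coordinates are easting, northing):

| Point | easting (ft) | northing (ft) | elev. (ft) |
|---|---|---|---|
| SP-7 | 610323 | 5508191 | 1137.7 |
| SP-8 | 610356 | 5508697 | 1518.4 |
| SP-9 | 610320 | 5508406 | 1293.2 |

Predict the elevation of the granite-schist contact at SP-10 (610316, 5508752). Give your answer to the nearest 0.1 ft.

1543.8 ft

Two edge vectors: SP-7→SP-8 = (33, 506, 380.7), SP-7→SP-9 = (-3, 215, 155.5).
Normal n = (SP-7→SP-8) × (SP-7→SP-9) = (-3167.5, -6273.6, 8613).
So ∂z/∂easting = −n_x/n_z = 0.367758040 and ∂z/∂northing = −n_y/n_z = 0.728387321.
Intercept c from SP-7: 1137.7 − 224451.19 − 4012096.49 = −4235409.98.
At (610316, 5508752): z = 224448.6 + 4012505.1 − 4235409.98 = 1543.8 ft.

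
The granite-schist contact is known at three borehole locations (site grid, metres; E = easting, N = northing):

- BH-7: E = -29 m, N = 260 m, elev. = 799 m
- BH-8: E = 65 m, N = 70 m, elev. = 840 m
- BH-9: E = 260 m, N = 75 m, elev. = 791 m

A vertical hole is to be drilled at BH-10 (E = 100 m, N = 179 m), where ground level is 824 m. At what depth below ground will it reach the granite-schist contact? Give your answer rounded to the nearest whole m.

Let the plane be z = a·E + b·N + c.
BH-8−BH-7: 94a − 190b = 41;  BH-9−BH-7: 289a − 185b = −8.
Solving gives a = −0.24267, b = −0.33585.
Then c = 799 − a·-29 − b·260 = 879.28.
At (100, 179): z_contact = −24.3 − 60.1 + 879.28 = 794.9 m.
Depth below ground = 824 − 794.9 = 29 m.

29 m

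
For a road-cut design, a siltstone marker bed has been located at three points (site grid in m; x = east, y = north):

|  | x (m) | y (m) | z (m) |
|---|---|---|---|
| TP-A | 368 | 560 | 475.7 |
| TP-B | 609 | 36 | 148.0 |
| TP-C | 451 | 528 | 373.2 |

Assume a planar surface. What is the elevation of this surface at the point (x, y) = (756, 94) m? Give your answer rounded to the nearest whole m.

-26 m

Let the plane be z = a·x + b·y + c.
TP-B−TP-A: 241a − 524b = −327.7;  TP-C−TP-A: 83a − 32b = −102.5.
Solving gives a = −1.20804, b = 0.06978.
Then c = 475.7 − a·368 − b·560 = 881.18.
At (756, 94): z = −913.3 + 6.6 + 881.18 = -25.5 m.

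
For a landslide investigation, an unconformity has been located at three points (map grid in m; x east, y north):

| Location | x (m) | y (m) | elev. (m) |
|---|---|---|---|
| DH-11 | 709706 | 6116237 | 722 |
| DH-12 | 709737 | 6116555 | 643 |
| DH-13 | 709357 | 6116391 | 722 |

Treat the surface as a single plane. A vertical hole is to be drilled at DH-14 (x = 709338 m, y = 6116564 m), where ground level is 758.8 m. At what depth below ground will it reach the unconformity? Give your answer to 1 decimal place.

76.0 m

Let the plane be z = a·x + b·y + c.
DH-12−DH-11: 31a + 318b = −79;  DH-13−DH-11: −349a + 154b = 0.
Solving gives a = −0.105100384, b = −0.238182038.
Then c = 722 − a·709706 − b·6116237 = 1532090.17.
At (709338, 6116564): z_contact = −74551.70 − 1456855.68 + 1532090.17 = 682.79 m.
Depth below ground = 758.8 − 682.79 = 76.0 m.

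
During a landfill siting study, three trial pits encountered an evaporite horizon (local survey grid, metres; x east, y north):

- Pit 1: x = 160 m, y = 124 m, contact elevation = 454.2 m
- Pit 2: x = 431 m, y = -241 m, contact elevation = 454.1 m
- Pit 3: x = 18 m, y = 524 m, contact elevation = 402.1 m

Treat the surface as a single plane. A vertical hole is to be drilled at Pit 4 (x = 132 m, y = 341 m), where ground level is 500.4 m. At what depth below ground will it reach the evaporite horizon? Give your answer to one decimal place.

91.0 m

Two edge vectors: Pit 1→Pit 2 = (271, -365, -0.1), Pit 1→Pit 3 = (-142, 400, -52.1).
Normal n = (Pit 1→Pit 2) × (Pit 1→Pit 3) = (19056.5, 14133.3, 56570).
So ∂z/∂x = −n_x/n_z = −0.33687 and ∂z/∂y = −n_y/n_z = −0.24984.
Intercept c from Pit 1: 454.2 + 53.90 + 30.98 = 539.08.
At (132, 341): z_contact = −44.47 − 85.19 + 539.08 = 409.42 m.
Depth below ground = 500.4 − 409.42 = 91.0 m.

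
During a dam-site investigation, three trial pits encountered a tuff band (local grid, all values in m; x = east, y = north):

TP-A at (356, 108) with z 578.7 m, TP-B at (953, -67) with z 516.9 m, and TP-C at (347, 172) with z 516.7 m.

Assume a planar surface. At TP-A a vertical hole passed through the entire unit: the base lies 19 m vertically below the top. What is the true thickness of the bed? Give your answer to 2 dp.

12.77 m

Two edge vectors: TP-A→TP-B = (597, -175, -61.8), TP-A→TP-C = (-9, 64, -62).
Normal n = (TP-A→TP-B) × (TP-A→TP-C) = (14805.2, 37570.2, 36633).
So ∂z/∂x = −n_x/n_z = −0.40415 and ∂z/∂y = −n_y/n_z = −1.02558.
|∇z| = √(a²+b²) = 1.10234, so dip δ = arctan(1.10234) = 47.79°.
True thickness = vertical thickness × cos δ = 19 × cos 47.79° = 12.77 m.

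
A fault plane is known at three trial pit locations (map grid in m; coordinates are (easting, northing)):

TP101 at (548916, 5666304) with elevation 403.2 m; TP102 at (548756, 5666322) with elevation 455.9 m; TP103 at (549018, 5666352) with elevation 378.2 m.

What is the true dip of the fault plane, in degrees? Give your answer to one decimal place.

Two edge vectors: TP101→TP102 = (-160, 18, 52.7), TP101→TP103 = (102, 48, -25).
Normal n = (TP101→TP102) × (TP101→TP103) = (-2979.6, 1375.4, -9516).
So ∂z/∂E = −n_x/n_z = −0.31311 and ∂z/∂N = −n_y/n_z = 0.14454.
Gradient magnitude |∇z| = √(a² + b²) = √(0.09804 + 0.02089) = 0.34486.
True dip = arctan(0.34486) = 19.0°, dipping toward ESE (azimuth ≈ 115°).

19.0°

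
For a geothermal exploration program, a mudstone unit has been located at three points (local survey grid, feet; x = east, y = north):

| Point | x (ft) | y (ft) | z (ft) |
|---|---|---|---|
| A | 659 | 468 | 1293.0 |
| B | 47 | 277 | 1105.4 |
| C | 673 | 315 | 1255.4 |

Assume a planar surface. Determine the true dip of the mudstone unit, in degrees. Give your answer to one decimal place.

Let the plane be z = a·x + b·y + c.
B−A: −612a − 191b = −187.6;  C−A: 14a − 153b = −37.6.
Solving gives a = 0.22346, b = 0.26620.
Gradient magnitude |∇z| = √(a² + b²) = √(0.04993 + 0.07086) = 0.34756.
True dip = arctan(0.34756) = 19.2°, dipping toward SW (azimuth ≈ 220°).

19.2°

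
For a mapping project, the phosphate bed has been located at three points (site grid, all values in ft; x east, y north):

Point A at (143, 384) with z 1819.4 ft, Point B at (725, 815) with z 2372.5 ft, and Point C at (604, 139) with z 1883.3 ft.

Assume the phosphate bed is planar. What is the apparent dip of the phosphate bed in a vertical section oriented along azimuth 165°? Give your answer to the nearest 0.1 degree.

Let the plane be z = a·x + b·y + c.
Point B−Point A: 582a + 431b = 553.1;  Point C−Point A: 461a − 245b = 63.9.
Solving gives a = 0.47776, b = 0.63815.
Unit vector along 165° is (sin 165°, cos 165°) = (0.2588, -0.9659).
Slope in that direction = a·(0.2588) + b·(-0.9659) = −0.49275.
Apparent dip = arctan|0.49275| = 26.2° (true dip is 38.6°, so apparent ≤ true as expected).

26.2°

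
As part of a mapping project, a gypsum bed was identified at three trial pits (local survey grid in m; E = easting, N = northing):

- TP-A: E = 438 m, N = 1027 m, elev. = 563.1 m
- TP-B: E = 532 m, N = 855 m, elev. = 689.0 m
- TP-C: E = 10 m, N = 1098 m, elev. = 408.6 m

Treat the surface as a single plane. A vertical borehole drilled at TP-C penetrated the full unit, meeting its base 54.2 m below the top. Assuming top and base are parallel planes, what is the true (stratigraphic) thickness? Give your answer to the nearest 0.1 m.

45.6 m

Two edge vectors: TP-A→TP-B = (94, -172, 125.9), TP-A→TP-C = (-428, 71, -154.5).
Normal n = (TP-A→TP-B) × (TP-A→TP-C) = (17635.1, -39362.2, -66942).
So ∂z/∂E = −n_x/n_z = 0.26344 and ∂z/∂N = −n_y/n_z = −0.58800.
|∇z| = √(a²+b²) = 0.64432, so dip δ = arctan(0.64432) = 32.79°.
True thickness = vertical thickness × cos δ = 54.2 × cos 32.79° = 45.6 m.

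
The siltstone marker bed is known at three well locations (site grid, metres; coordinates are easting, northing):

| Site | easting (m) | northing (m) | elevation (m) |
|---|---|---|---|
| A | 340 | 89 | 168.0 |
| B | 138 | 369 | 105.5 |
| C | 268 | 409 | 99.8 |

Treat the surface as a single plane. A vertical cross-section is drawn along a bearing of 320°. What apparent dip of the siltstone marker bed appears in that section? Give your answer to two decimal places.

9.81°

Two edge vectors: A→B = (-202, 280, -62.5), A→C = (-72, 320, -68.2).
Normal n = (A→B) × (A→C) = (904, -9276.4, -44480).
So ∂z/∂easting = −n_x/n_z = 0.02032 and ∂z/∂northing = −n_y/n_z = −0.20855.
Unit vector along 320° is (sin 320°, cos 320°) = (-0.6428, 0.7660).
Slope in that direction = a·(-0.6428) + b·(0.7660) = −0.17282.
Apparent dip = arctan|0.17282| = 9.81° (true dip is 11.8°, so apparent ≤ true as expected).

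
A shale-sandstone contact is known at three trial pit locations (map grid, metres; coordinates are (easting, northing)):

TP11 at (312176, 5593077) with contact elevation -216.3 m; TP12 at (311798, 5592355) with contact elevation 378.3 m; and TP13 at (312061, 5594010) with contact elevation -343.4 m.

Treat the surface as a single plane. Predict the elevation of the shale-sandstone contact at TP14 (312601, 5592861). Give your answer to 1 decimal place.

-610.2 m

Let the plane be z = a·E + b·N + c.
TP12−TP11: −378a − 722b = 594.6;  TP13−TP11: −115a + 933b = −127.1.
Solving gives a = −1.062637938, b = −0.267206177.
Then c = -216.3 − a·312176 − b·5593077 = 1826018.48.
At (312601, 5592861): z = −332181.7 − 1494447.0 + 1826018.48 = -610.2 m.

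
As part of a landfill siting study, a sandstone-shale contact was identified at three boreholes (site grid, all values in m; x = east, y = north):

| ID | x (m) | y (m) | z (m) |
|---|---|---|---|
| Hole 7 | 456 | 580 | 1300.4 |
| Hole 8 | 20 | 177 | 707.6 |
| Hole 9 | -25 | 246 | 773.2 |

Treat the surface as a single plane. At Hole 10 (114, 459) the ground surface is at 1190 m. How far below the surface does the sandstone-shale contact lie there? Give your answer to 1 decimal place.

Let the plane be z = a·x + b·y + c.
Hole 8−Hole 7: −436a − 403b = −592.8;  Hole 9−Hole 7: −481a − 334b = −527.2.
Solving gives a = 0.30001, b = 1.14639.
Then c = 1300.4 − a·456 − b·580 = 498.69.
At (114, 459): z_contact = 34.20 + 526.19 + 498.69 = 1059.08 m.
Depth below ground = 1190 − 1059.08 = 130.9 m.

130.9 m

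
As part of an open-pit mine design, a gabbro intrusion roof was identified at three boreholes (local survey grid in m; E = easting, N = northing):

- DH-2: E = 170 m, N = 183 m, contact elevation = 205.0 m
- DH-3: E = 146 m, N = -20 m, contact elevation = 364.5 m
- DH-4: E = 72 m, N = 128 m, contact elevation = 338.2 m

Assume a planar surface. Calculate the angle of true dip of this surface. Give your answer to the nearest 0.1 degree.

Let the plane be z = a·E + b·N + c.
DH-3−DH-2: −24a − 203b = 159.5;  DH-4−DH-2: −98a − 55b = 133.2.
Solving gives a = −0.98348, b = −0.66944.
Gradient magnitude |∇z| = √(a² + b²) = √(0.96723 + 0.44815) = 1.18970.
True dip = arctan(1.18970) = 50.0°, dipping toward NE (azimuth ≈ 056°).

50.0°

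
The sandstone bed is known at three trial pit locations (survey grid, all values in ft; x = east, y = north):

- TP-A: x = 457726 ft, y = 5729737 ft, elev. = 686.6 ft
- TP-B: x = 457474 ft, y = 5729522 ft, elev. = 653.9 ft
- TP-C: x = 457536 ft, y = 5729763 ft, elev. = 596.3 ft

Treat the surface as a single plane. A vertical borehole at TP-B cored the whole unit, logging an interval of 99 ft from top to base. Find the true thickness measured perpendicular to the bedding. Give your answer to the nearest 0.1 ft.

86.7 ft

Let the plane be z = a·x + b·y + c.
TP-B−TP-A: −252a − 215b = −32.7;  TP-C−TP-A: −190a + 26b = −90.3.
Solving gives a = 0.42751, b = −0.34899.
|∇z| = √(a²+b²) = 0.55186, so dip δ = arctan(0.55186) = 28.89°.
True thickness = vertical thickness × cos δ = 99 × cos 28.89° = 86.7 ft.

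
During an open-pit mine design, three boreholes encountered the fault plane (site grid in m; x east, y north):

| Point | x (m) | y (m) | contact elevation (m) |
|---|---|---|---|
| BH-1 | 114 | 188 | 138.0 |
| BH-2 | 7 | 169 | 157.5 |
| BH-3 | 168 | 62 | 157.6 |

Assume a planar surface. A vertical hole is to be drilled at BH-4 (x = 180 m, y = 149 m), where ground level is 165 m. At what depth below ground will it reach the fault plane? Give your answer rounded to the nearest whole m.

Let the plane be z = a·x + b·y + c.
BH-2−BH-1: −107a − 19b = 19.5;  BH-3−BH-1: 54a − 126b = 19.6.
Solving gives a = −0.14369, b = −0.21714.
Then c = 138 − a·114 − b·188 = 195.20.
At (180, 149): z_contact = −25.9 − 32.4 + 195.20 = 137.0 m.
Depth below ground = 165 − 137.0 = 28 m.

28 m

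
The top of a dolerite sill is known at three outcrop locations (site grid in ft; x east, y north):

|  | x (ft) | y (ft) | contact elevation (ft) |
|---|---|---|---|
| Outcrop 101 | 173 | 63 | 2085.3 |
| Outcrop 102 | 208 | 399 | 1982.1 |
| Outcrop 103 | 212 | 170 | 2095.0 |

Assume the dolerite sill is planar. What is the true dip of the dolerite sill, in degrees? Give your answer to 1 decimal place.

Two edge vectors: Outcrop 101→Outcrop 102 = (35, 336, -103.2), Outcrop 101→Outcrop 103 = (39, 107, 9.7).
Normal n = (Outcrop 101→Outcrop 102) × (Outcrop 101→Outcrop 103) = (14301.6, -4364.3, -9359).
So ∂z/∂x = −n_x/n_z = 1.52811 and ∂z/∂y = −n_y/n_z = −0.46632.
Gradient magnitude |∇z| = √(a² + b²) = √(2.33513 + 0.21746) = 1.59768.
True dip = arctan(1.59768) = 58.0°, dipping toward WNW (azimuth ≈ 287°).

58.0°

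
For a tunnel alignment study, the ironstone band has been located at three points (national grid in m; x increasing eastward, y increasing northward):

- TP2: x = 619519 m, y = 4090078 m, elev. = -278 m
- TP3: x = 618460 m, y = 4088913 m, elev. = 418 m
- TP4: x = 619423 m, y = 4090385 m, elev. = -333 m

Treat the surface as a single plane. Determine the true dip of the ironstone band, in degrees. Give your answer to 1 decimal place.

Two edge vectors: TP2→TP3 = (-1059, -1165, 696), TP2→TP4 = (-96, 307, -55).
Normal n = (TP2→TP3) × (TP2→TP4) = (-149597, -125061, -436953).
So ∂z/∂x = −n_x/n_z = −0.34236 and ∂z/∂y = −n_y/n_z = −0.28621.
Gradient magnitude |∇z| = √(a² + b²) = √(0.11721 + 0.08192) = 0.44624.
True dip = arctan(0.44624) = 24.0°, dipping toward NE (azimuth ≈ 050°).

24.0°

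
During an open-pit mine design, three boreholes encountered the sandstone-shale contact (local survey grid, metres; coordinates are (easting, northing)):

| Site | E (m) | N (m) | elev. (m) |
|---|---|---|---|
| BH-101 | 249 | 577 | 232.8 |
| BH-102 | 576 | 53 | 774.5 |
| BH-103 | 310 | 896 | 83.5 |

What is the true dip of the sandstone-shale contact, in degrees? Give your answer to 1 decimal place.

42.5°

Two edge vectors: BH-101→BH-102 = (327, -524, 541.7), BH-101→BH-103 = (61, 319, -149.3).
Normal n = (BH-101→BH-102) × (BH-101→BH-103) = (-94569.1, 81864.8, 136277).
So ∂z/∂E = −n_x/n_z = 0.69395 and ∂z/∂N = −n_y/n_z = −0.60072.
Gradient magnitude |∇z| = √(a² + b²) = √(0.48156 + 0.36087) = 0.91784.
True dip = arctan(0.91784) = 42.5°, dipping toward NW (azimuth ≈ 311°).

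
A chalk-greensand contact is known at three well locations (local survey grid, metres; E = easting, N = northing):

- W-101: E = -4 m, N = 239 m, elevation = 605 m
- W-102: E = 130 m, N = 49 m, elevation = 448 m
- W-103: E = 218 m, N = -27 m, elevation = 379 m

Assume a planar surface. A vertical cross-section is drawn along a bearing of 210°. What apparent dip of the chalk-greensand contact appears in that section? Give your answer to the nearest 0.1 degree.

Two edge vectors: W-101→W-102 = (134, -190, -157), W-101→W-103 = (222, -266, -226).
Normal n = (W-101→W-102) × (W-101→W-103) = (1178, -4570, 6536).
So ∂z/∂E = −n_x/n_z = −0.18023 and ∂z/∂N = −n_y/n_z = 0.69920.
Unit vector along 210° is (sin 210°, cos 210°) = (-0.5000, -0.8660).
Slope in that direction = a·(-0.5000) + b·(-0.8660) = −0.51541.
Apparent dip = arctan|0.51541| = 27.3° (true dip is 35.8°, so apparent ≤ true as expected).

27.3°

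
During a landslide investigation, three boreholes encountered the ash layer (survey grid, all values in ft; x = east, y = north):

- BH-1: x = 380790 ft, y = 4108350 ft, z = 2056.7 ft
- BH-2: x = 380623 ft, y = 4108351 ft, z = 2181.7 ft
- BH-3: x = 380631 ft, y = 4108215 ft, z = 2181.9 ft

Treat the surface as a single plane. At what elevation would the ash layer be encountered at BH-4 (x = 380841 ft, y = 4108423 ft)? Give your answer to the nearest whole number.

Let the plane be z = a·x + b·y + c.
BH-2−BH-1: −167a + 1b = 125;  BH-3−BH-1: −159a − 135b = 125.2.
Solving gives a = −0.74877555, b = −0.04551621.
Then c = 2056.7 − a·380790 − b·4108350 = 474179.46.
At (380841, 4108423): z = −285164.4 − 186999.8 + 474179.46 = 2015.2 ft.

2015 ft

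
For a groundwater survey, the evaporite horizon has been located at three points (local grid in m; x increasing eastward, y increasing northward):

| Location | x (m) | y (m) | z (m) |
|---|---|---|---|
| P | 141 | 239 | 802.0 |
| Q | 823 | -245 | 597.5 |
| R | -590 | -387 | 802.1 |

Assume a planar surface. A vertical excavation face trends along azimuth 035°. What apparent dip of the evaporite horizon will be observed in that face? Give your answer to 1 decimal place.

3.6°

Two edge vectors: P→Q = (682, -484, -204.5), P→R = (-731, -626, 0.1).
Normal n = (P→Q) × (P→R) = (-128065.4, 149421.3, -780736).
So ∂z/∂x = −n_x/n_z = −0.16403 and ∂z/∂y = −n_y/n_z = 0.19139.
Unit vector along 035° is (sin 35°, cos 35°) = (0.5736, 0.8192).
Slope in that direction = a·(0.5736) + b·(0.8192) = 0.06269.
Apparent dip = arctan|0.06269| = 3.6° (true dip is 14.1°, so apparent ≤ true as expected).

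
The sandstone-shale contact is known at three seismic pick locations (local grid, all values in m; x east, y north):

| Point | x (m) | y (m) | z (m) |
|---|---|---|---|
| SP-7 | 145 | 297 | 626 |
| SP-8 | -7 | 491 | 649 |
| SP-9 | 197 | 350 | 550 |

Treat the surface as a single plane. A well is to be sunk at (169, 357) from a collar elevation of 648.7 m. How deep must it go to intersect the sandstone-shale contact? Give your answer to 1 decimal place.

Let the plane be z = a·x + b·y + c.
SP-8−SP-7: −152a + 194b = 23;  SP-9−SP-7: 52a + 53b = −76.
Solving gives a = −0.87979, b = −0.57077.
Then c = 626 − a·145 − b·297 = 923.09.
At (169, 357): z_contact = −148.69 − 203.76 + 923.09 = 570.64 m.
Depth below ground = 648.7 − 570.64 = 78.1 m.

78.1 m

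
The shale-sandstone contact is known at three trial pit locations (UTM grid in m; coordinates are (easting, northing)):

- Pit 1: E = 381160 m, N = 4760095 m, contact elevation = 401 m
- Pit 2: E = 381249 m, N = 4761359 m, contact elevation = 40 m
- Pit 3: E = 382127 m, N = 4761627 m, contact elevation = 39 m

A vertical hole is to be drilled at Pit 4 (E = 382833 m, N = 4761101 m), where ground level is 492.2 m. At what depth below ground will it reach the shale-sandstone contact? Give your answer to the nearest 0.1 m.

237.6 m

Let the plane be z = a·E + b·N + c.
Pit 2−Pit 1: 89a + 1264b = −361;  Pit 3−Pit 1: 967a + 1532b = −362.
Solving gives a = 0.087927510, b = −0.291792364.
Then c = 401 − a·381160 − b·4760095 = 1355845.92.
At (382833, 4761101): z_contact = 33661.55 − 1389252.92 + 1355845.92 = 254.56 m.
Depth below ground = 492.2 − 254.56 = 237.6 m.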